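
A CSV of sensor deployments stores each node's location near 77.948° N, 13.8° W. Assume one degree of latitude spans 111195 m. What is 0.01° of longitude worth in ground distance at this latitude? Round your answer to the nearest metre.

232 metres

At 77.948° a degree of longitude is 111195 × cos 77.948° ≈ 23217.4 m, so 0.01° corresponds to 232.174 m.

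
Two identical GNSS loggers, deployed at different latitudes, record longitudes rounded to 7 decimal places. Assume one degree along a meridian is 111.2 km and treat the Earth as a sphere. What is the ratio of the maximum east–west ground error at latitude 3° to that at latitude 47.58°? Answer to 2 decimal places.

1.48

Rounding to 7 decimal places leaves the longitude within ±5e-08° of the true value.
At 3°: 5e-08° × 111200 × cos 3° = 5e-08 × 111200 × 0.9986 ≈ 0.0055524 m.
At 47.58°: 5e-08° × 111200 × cos 47.58° = 5e-08 × 111200 × 0.6746 ≈ 0.0037506 m.
The ratio reduces to cos 3° / cos 47.58° = 0.9986/0.6746 ≈ 1.4804.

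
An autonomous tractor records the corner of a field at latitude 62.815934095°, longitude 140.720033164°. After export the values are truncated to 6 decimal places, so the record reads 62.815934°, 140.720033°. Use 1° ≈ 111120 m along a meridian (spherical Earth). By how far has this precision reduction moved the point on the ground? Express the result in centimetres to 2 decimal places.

1.34 centimetres

Δlat = 62.815934095 − 62.815934 = +0.000000095°; Δlon = 140.720033164 − 140.720033 = +0.000000164°.
North–south shift: 0.000000095 × 111120 = 0.0105564 m.
East–west at this latitude: 0.000000164° × 111120 × cos 62.8159° ≈ 0.000000164 × 50765.2 = 0.0083255 m.
Distance: √(0.0105564² + 0.0083255²) ≈ 0.0134444 m.
That is 0.0134444 m = 1.3444 cm.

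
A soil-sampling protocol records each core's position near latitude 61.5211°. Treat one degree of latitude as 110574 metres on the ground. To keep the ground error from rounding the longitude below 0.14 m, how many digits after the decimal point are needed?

6 decimal places

At 61.5211° one degree of longitude covers 110574 × cos 61.5211° ≈ 110574 × 0.4768 ≈ 52725.6 m.
With N decimal places the half-ulp bound is 0.5·10⁻ᴺ°, or 0.5·10⁻ᴺ × 52725.6 m on the ground.
Setting 26362.8 × 10⁻ᴺ ≤ 0.14 gives 10ᴺ ≥ 1.883e+05, i.e. N ≥ 5.27.
So 6 decimal places suffice (0.0264 m); 5 would allow up to 0.264 m.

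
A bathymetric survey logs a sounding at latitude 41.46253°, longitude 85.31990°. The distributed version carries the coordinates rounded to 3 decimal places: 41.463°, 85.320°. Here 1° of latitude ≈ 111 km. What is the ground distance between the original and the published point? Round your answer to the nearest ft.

173 ft

Δlat = 41.46253 − 41.463 = -0.00047°; Δlon = 85.31990 − 85.320 = -0.00010°.
N–S: -0.00047° × 111000 m/° = -52.17 m.
East–west at this latitude: -0.00010° × 111000 × cos 41.463° ≈ -0.00010 × 83181.6 = -8.31816 m.
Distance: √(52.17² + 8.31816²) ≈ 52.829 m.
In feet: 52.829 m ÷ 0.3048 ≈ 173.32 ft.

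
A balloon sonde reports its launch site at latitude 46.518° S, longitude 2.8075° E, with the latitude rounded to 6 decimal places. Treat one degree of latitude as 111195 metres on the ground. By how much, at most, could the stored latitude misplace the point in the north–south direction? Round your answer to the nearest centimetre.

6 centimetres

Rounding to 6 decimal places leaves the latitude within ±5e-07° of the true value.
North–south distance: 5e-07° × 111195 m/° = 0.0555975 m.
That is 0.0555975 m = 5.5597 cm.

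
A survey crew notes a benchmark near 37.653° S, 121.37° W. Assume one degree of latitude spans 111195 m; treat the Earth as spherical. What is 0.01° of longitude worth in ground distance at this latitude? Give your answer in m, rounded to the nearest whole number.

880 m

At 37.653° a degree of longitude is 111195 × cos 37.653° ≈ 88035.9 m, so 0.01° corresponds to 880.359 m.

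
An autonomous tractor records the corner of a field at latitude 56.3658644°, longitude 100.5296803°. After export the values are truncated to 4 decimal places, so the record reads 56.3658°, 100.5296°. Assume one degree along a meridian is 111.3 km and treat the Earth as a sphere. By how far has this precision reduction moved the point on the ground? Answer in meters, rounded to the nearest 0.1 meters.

Δlat = 56.3658644 − 56.3658 = +0.0000644°; Δlon = 100.5296803 − 100.5296 = +0.0000803°.
N–S: 0.0000644° × 111300 m/° = 7.16772 m.
E–W at 56.3658°: 0.0000803° × 111300 × cos 56.3658° = 0.0000803 × 111300 × 0.5539 ≈ 4.95032 m.
Combined displacement = (7.16772² + 4.95032²)^½ ≈ 8.71102 m.

8.7 meters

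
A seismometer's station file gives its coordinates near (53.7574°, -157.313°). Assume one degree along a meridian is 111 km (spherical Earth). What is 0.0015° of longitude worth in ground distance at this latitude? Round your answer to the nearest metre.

0.0015° of longitude at 53.7574° is 0.0015 × 111000 × cos 53.7574° ≈ 0.0015 × 65623.8 = 98.4357 m.

98 metres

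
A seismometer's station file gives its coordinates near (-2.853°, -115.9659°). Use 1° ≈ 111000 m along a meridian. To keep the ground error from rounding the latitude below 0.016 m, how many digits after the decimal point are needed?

One degree of latitude covers 111000 m.
Rounding to N decimal places gives at most 0.5 × 10⁻ᴺ degrees of error, i.e. 0.5 × 10⁻ᴺ × 111000 m.
Need 0.5 × 111000 × 10⁻ᴺ ≤ 0.016 → 10⁻ᴺ ≤ 2.883e-07, so N ≥ 6.54.
So 7 decimal places suffice (0.00555 m); 6 would allow up to 0.0555 m.

7 decimal places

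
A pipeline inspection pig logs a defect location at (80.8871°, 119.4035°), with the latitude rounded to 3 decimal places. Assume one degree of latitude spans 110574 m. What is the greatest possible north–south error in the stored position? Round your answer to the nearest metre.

Rounding to 3 decimal places leaves the latitude within ±0.0005° of the true value.
North–south distance: 0.0005° × 110574 m/° = 55.287 m.

55 metres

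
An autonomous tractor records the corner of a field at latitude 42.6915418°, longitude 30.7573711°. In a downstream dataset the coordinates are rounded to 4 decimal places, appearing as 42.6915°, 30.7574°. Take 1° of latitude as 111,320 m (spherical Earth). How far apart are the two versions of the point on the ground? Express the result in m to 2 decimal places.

The latitude changed by +0.0000418° and the longitude by -0.0000289°.
N–S: 0.0000418° × 111320 m/° = 4.65318 m.
E–W at 42.6915°: -0.0000289° × 111320 × cos 42.6915° = -0.0000289 × 111320 × 0.7350 ≈ -2.36465 m.
Distance: √(4.65318² + 2.36465²) ≈ 5.21954 m.

5.22 m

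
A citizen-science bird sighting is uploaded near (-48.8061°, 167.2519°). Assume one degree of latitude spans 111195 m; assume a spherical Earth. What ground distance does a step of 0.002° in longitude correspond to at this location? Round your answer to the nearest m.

At 48.8061° a degree of longitude is 111195 × cos 48.8061° ≈ 73234.1 m, so 0.002° corresponds to 146.468 m.

146 m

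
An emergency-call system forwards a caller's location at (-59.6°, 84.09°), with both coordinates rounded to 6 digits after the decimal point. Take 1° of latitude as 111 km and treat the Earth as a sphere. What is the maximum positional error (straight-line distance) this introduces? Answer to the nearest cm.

Rounding to 6 decimal places leaves each coordinate within ±5e-07° of the true value.
N–S: 5e-07° × 111000 m/° = 0.0555 m.
Longitude error → 5e-07 × 111000 × cos 59.6° = 5e-07 × 111000 × 0.5060 ≈ 0.0280849 m.
Worst case both components are at the extreme and orthogonal: √(0.0555² + 0.0280849²) ≈ 0.0622014 m.
That is 0.0622014 m = 6.2201 cm.

6 cm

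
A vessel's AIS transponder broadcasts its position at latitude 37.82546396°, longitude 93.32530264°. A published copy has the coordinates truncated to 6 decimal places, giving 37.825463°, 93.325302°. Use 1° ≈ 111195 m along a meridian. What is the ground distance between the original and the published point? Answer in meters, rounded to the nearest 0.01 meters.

0.12 meters

Δlat = 37.82546396 − 37.825463 = +0.00000096°; Δlon = 93.32530264 − 93.325302 = +0.00000064°.
N–S: 0.00000096° × 111195 m/° = 0.106747 m.
E–W at 37.8255°: 0.00000064° × 111195 × cos 37.8255° = 0.00000064 × 111195 × 0.7899 ≈ 0.0562118 m.
Distance: √(0.106747² + 0.0562118²) ≈ 0.120643 m.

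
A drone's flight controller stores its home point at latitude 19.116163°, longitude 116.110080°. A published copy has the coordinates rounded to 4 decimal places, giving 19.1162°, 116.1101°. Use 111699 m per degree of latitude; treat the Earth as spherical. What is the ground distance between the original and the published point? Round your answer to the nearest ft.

The latitude changed by -0.000037° and the longitude by -0.000020°.
North–south shift: -0.000037 × 111699 = -4.13286 m.
East–west at this latitude: -0.000020° × 111699 × cos 19.1162° ≈ -0.000020 × 105540 = -2.11079 m.
Distance: √(4.13286² + 2.11079²) ≈ 4.64069 m.
In feet: 4.64069 m ÷ 0.3048 ≈ 15.225 ft.

15 ft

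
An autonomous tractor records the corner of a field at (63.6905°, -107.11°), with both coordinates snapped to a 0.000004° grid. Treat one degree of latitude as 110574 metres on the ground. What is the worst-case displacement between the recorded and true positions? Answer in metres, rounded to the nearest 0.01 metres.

With a 0.000004° grid the true value lies within half a step, ±0.000004°/2 = ±2e-06°, of the stored one.
Latitude error → 2e-06 × 110574 = 0.221148 m along the meridian.
Longitude error → 2e-06 × 110574 × cos 63.6905° = 2e-06 × 110574 × 0.4432 ≈ 0.0980172 m.
Combining orthogonally: (0.221148² + 0.0980172²)^½ ≈ 0.241896 m.

0.24 metres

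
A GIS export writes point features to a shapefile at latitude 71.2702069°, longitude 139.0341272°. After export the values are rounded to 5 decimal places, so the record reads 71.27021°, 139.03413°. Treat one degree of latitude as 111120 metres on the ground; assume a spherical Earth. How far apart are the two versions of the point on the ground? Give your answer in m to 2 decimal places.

0.36 m

Δlat = 71.2702069 − 71.27021 = -0.0000031°; Δlon = 139.0341272 − 139.03413 = -0.0000028°.
North–south shift: -0.0000031 × 111120 = -0.344472 m.
E–W at 71.2702°: -0.0000028° × 111120 × cos 71.2702° = -0.0000028 × 111120 × 0.3211 ≈ -0.0999075 m.
Hypotenuse of the two orthogonal shifts: √(0.344472² + 0.0999075²) = 0.358668 m.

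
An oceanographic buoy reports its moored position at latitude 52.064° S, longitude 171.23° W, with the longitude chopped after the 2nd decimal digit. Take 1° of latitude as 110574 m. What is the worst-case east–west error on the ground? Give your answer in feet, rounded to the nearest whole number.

Truncating at 2 decimal places can drop up to a full unit in the last place, so the longitude may be off by as much as 0.01°.
Parallels shrink by cos φ, so at 52.064° a degree of longitude is 110574 × 0.6148 ≈ 67978.8 m.
Maximum E–W displacement: 0.01 × 67978.8 = 679.788 m.
In feet: 679.788 m ÷ 0.3048 ≈ 2230.3 ft.

2230 feet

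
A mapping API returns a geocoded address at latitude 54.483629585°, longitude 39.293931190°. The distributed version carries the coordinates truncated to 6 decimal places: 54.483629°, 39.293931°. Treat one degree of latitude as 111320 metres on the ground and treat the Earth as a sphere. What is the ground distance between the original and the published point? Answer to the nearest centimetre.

The latitude changed by +0.000000585° and the longitude by +0.000000190°.
North–south shift: 0.000000585 × 111320 = 0.0651222 m.
East–west at this latitude: 0.000000190° × 111320 × cos 54.4836° ≈ 0.000000190 × 64669.7 = 0.0122873 m.
Distance: √(0.0651222² + 0.0122873²) ≈ 0.0662712 m.
That is 0.0662712 m = 6.6271 cm.

7 centimetres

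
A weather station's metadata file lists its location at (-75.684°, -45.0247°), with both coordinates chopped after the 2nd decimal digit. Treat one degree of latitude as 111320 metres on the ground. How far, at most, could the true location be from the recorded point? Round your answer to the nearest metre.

Truncating at 2 decimal places can drop up to a full unit in the last place, so each coordinate may be off by as much as 0.01°.
N–S: 0.01° × 111320 m/° = 1113.2 m.
E–W at 75.684°: 0.01° × 111320 × cos 75.684° = 0.01 × 111320 × 0.2473 ≈ 275.261 m.
Combining orthogonally: (1113.2² + 275.261²)^½ ≈ 1146.73 m.

1147 metres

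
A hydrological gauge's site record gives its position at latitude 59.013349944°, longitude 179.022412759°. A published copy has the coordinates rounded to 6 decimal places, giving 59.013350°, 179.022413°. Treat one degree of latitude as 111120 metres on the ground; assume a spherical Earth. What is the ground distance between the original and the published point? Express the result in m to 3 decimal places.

0.015 m

The latitude changed by -0.000000056° and the longitude by -0.000000241°.
North–south shift: -0.000000056 × 111120 = -0.00622272 m.
East–west at this latitude: -0.000000241° × 111120 × cos 59.0134° ≈ -0.000000241 × 57208.8 = -0.0137873 m.
Distance: √(0.00622272² + 0.0137873²) ≈ 0.0151266 m.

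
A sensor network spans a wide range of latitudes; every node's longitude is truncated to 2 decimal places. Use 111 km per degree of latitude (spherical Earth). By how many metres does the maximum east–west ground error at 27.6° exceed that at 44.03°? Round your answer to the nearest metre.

Truncating at 2 decimal places can drop up to a full unit in the last place, so the longitude may be off by as much as 0.01°.
Error at 27.6° = 0.01° × 111000 × cos 27.6° ≈ 1110 × 0.8862 = 983.69 m.
Error at 44.03° = 0.01° × 111000 × cos 44.03° ≈ 1110 × 0.7190 = 798.06 m.
So the lower-latitude error exceeds the higher by 983.69 − 798.06 = 185.62 m.

186 metres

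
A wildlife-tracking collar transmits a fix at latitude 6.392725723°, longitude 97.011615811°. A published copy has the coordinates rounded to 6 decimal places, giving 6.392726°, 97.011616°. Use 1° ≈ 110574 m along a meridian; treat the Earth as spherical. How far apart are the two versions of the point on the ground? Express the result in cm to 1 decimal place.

Δlat = 6.392725723 − 6.392726 = -0.000000277°; Δlon = 97.011615811 − 97.011616 = -0.000000189°.
North–south shift: -0.000000277 × 110574 = -0.030629 m.
E–W at 6.39273°: -0.000000189° × 110574 × cos 6.39273° = -0.000000189 × 110574 × 0.9938 ≈ -0.0207685 m.
Combined displacement = (0.030629² + 0.0207685²)^½ ≈ 0.0370063 m.
That is 0.0370063 m = 3.7006 cm.

3.7 cm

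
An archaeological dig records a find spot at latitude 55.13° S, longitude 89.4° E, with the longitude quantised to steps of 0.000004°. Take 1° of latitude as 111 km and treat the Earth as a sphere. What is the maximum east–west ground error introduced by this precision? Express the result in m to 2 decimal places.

With a 0.000004° grid the true value lies within half a step, ±0.000004°/2 = ±2e-06°, of the stored one.
Parallels shrink by cos φ, so at 55.13° a degree of longitude is 111000 × 0.5717 ≈ 63460.5 m.
East–west error: 2e-06° × 63460.5 m/° ≈ 0.126921 m.

0.13 m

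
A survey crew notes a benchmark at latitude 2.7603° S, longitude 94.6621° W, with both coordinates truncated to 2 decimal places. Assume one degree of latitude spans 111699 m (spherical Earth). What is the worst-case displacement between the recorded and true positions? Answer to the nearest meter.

1579 meters

Truncating at 2 decimal places can drop up to a full unit in the last place, so each coordinate may be off by as much as 0.01°.
N–S: 0.01° × 111699 m/° = 1116.99 m.
Longitude error → 0.01 × 111699 × cos 2.7603° = 0.01 × 111699 × 0.9988 ≈ 1115.69 m.
Combining orthogonally: (1116.99² + 1115.69²)^½ ≈ 1578.75 m.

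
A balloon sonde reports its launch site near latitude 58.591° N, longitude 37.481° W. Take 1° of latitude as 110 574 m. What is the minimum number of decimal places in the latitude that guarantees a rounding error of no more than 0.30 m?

One degree of latitude covers 110574 m.
N decimal places → at most half a unit in the last place, 0.5 × 10⁻ᴺ° = 110574/2 × 10⁻ᴺ m.
Setting 55287 × 10⁻ᴺ ≤ 0.30 gives 10ᴺ ≥ 1.843e+05, i.e. N ≥ 5.27.
N = 5 would give 0.553 m (too coarse); N = 6 gives 0.0553 m ≤ 0.30 m.

6 decimal places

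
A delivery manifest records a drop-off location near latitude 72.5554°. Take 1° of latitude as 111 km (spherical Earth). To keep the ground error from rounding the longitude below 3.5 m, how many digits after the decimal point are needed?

At 72.5554° one degree of longitude covers 111000 × cos 72.5554° ≈ 111000 × 0.2998 ≈ 33276 m.
N decimal places → at most half a unit in the last place, 0.5 × 10⁻ᴺ° = 33276/2 × 10⁻ᴺ m.
Setting 16638 × 10⁻ᴺ ≤ 3.5 gives 10ᴺ ≥ 4754, i.e. N ≥ 3.68.
At 3 places the error can reach 16.6 m, but 4 places keeps it to 1.66 m.

4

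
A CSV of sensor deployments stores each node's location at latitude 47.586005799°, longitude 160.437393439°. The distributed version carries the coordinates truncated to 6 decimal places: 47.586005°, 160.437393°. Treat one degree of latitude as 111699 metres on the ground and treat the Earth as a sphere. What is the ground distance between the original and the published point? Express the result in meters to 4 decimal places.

The latitude changed by +0.000000799° and the longitude by +0.000000439°.
N–S: 0.000000799° × 111699 m/° = 0.0892475 m.
E–W at 47.586°: 0.000000439° × 111699 × cos 47.586° = 0.000000439 × 111699 × 0.6745 ≈ 0.0330738 m.
Distance: √(0.0892475² + 0.0330738²) ≈ 0.0951788 m.

0.0952 meters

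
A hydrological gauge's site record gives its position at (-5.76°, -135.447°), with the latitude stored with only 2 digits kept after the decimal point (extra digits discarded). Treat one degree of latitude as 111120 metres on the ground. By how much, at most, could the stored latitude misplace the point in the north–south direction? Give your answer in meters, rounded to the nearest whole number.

Truncating at 2 decimal places can drop up to a full unit in the last place, so the latitude may be off by as much as 0.01°.
Along the meridian that is 0.01° × 111120 m/° = 1111.2 m.

1111 meters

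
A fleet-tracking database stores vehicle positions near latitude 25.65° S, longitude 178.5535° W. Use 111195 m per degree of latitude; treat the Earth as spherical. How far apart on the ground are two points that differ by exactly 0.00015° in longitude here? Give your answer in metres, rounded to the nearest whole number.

At 25.65° a degree of longitude is 111195 × cos 25.65° ≈ 100237 m, so 0.00015° corresponds to 15.0356 m.

15 metres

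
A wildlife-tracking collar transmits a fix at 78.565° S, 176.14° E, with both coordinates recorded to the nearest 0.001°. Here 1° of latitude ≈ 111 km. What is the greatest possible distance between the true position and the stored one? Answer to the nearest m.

57 m

Rounding to 3 decimal places leaves each coordinate within ±0.0005° of the true value.
Latitude error → 0.0005 × 111000 = 55.5 m along the meridian.
East–west component at 78.565°: 0.0005° × 111000 × cos 78.565° ≈ 0.0005 × 22006.4 ≈ 11.0032 m.
Worst case both components are at the extreme and orthogonal: √(55.5² + 11.0032²) ≈ 56.5802 m.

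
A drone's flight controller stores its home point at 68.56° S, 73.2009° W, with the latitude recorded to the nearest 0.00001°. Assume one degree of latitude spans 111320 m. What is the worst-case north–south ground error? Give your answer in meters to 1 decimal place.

0.6 meters

Rounding to 5 decimal places leaves the latitude within ±5e-06° of the true value.
So the N–S error is at most 5e-06 × 111320 = 0.5566 m.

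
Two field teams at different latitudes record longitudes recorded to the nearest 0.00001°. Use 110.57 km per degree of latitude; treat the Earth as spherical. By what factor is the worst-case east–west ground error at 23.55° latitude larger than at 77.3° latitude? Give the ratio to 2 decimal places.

Rounding to 5 decimal places leaves the longitude within ±5e-06° of the true value.
Error at 23.55° = 5e-06° × 110570 × cos 23.55° ≈ 0.55285 × 0.9167 = 0.5068 m.
Error at 77.3° = 5e-06° × 110570 × cos 77.3° ≈ 0.55285 × 0.2198 = 0.12154 m.
The ratio reduces to cos 23.55° / cos 77.3° = 0.9167/0.2198 ≈ 4.1698.

4.17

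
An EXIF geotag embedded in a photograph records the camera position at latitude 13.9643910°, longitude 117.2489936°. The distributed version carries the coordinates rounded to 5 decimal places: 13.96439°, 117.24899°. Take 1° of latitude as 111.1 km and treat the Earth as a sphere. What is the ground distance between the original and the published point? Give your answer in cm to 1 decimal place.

40.4 cm

Δlat = 13.9643910 − 13.96439 = +0.0000010°; Δlon = 117.2489936 − 117.24899 = +0.0000036°.
North–south shift: 0.0000010 × 111100 = 0.1111 m.
East–west at this latitude: 0.0000036° × 111100 × cos 13.9644° ≈ 0.0000036 × 107817 = 0.38814 m.
Combined displacement = (0.1111² + 0.38814²)^½ ≈ 0.403727 m.
That is 0.403727 m = 40.373 cm.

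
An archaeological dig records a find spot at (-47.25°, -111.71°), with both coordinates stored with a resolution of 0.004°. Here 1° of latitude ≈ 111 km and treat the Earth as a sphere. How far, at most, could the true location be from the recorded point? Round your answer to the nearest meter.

With a 0.004° grid the true value lies within half a step, ±0.004°/2 = ±0.002°, of the stored one.
N–S: 0.002° × 111000 m/° = 222 m.
Longitude error → 0.002 × 111000 × cos 47.25° = 0.002 × 111000 × 0.6788 ≈ 150.694 m.
Worst case both components are at the extreme and orthogonal: √(222² + 150.694²) ≈ 268.314 m.

268 meters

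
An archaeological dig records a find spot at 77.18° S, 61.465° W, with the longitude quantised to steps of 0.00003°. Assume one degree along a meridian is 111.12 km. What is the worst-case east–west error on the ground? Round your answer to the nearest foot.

With a 0.00003° grid the true value lies within half a step, ±0.00003°/2 = ±1.5e-05°, of the stored one.
Parallels shrink by cos φ, so at 77.18° a degree of longitude is 111120 × 0.2219 ≈ 24656.3 m.
East–west error: 1.5e-05° × 24656.3 m/° ≈ 0.369844 m.
In feet: 0.369844 m ÷ 0.3048 ≈ 1.2134 ft.

1 feet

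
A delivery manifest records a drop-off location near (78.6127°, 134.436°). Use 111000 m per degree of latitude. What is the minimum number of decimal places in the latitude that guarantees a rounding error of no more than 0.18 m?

One degree of latitude covers 111000 m.
N decimal places → at most half a unit in the last place, 0.5 × 10⁻ᴺ° = 111000/2 × 10⁻ᴺ m.
Need 0.5 × 111000 × 10⁻ᴺ ≤ 0.18 → 10⁻ᴺ ≤ 3.243e-06, so N ≥ 5.49.
So 6 decimal places suffice (0.0555 m); 5 would allow up to 0.555 m.

6 decimal places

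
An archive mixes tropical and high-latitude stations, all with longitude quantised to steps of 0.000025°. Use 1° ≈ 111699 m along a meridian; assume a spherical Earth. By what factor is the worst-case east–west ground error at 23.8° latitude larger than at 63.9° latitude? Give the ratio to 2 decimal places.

2.08

With a 0.000025° grid the true value lies within half a step, ±0.000025°/2 = ±1.25e-05°, of the stored one.
Error at 23.8° = 1.25e-05° × 111699 × cos 23.8° ≈ 1.3962 × 0.9150 = 1.2775 m.
At 63.9°: 1.25e-05° × 111699 × cos 63.9° = 1.25e-05 × 111699 × 0.4399 ≈ 0.61426 m.
Ratio: 1.2775 / 0.61426 = cos 23.8° / cos 63.9° ≈ 2.0797.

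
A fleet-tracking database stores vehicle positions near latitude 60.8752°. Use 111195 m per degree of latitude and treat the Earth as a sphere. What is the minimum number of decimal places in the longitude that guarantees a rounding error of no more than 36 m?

At 60.8752° one degree of longitude covers 111195 × cos 60.8752° ≈ 111195 × 0.4867 ≈ 54120.1 m.
Rounding to N decimal places gives at most 0.5 × 10⁻ᴺ degrees of error, i.e. 0.5 × 10⁻ᴺ × 54120.1 m.
Setting 27060.1 × 10⁻ᴺ ≤ 36 gives 10ᴺ ≥ 751.7, i.e. N ≥ 2.88.
So 3 decimal places suffice (27.1 m); 2 would allow up to 271 m.

3 decimal places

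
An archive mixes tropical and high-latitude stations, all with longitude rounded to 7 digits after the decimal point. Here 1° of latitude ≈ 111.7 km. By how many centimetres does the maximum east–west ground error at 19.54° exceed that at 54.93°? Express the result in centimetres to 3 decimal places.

0.205 centimetres

Rounding to 7 decimal places leaves the longitude within ±5e-08° of the true value.
Error at 19.54° = 5e-08° × 111700 × cos 19.54° ≈ 0.005585 × 0.9424 = 0.0052633 m.
At 54.93°: 5e-08° × 111700 × cos 54.93° = 5e-08 × 111700 × 0.5746 ≈ 0.003209 m.
Difference: 0.0052633 − 0.003209 = 0.0020543 m.
That is 0.00205434 m = 0.20543 cm.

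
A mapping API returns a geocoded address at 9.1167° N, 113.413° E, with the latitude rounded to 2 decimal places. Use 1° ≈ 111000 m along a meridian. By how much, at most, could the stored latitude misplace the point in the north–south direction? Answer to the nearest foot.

Rounding to 2 decimal places leaves the latitude within ±0.005° of the true value.
North–south distance: 0.005° × 111000 m/° = 555 m.
Converting: 555 m × 3.2808 ft/m ≈ 1820.9 ft.

1821 feet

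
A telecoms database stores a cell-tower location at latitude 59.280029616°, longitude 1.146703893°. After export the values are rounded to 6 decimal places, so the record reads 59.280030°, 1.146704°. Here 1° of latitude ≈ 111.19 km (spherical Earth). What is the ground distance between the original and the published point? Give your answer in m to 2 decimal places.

Δlat = 59.280029616 − 59.280030 = -0.000000384°; Δlon = 1.146703893 − 1.146704 = -0.000000107°.
N–S: -0.000000384° × 111190 m/° = -0.042697 m.
East–west at this latitude: -0.000000107° × 111190 × cos 59.28° ≈ -0.000000107 × 56800.6 = -0.00607766 m.
Combined displacement = (0.042697² + 0.00607766²)^½ ≈ 0.0431274 m.

0.04 m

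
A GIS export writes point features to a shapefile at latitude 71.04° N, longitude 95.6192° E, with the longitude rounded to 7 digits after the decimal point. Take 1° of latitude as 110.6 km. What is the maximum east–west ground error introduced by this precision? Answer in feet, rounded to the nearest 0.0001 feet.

Rounding to 7 decimal places leaves the longitude within ±5e-08° of the true value.
One degree of longitude at 71.04° is 110600 × cos 71.04° ≈ 110600 × 0.3249 = 35934.8 m.
East–west error: 5e-08° × 35934.8 m/° ≈ 0.00179674 m.
Converting: 0.00179674 m × 3.2808 ft/m ≈ 0.0058948 ft.

0.0059 feet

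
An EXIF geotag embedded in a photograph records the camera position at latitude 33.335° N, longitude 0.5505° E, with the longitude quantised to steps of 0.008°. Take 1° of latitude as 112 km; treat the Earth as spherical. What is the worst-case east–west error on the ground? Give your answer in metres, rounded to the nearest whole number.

With a 0.008° grid the true value lies within half a step, ±0.008°/2 = ±0.004°, of the stored one.
One degree of longitude at 33.335° is 112000 × cos 33.335° ≈ 112000 × 0.8355 = 93572.8 m.
East–west error: 0.004° × 93572.8 m/° ≈ 374.291 m.

374 metres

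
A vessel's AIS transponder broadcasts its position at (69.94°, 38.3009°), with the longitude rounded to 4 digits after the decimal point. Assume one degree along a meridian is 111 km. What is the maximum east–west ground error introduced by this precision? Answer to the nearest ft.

Rounding to 4 decimal places leaves the longitude within ±5e-05° of the true value.
One degree of longitude at 69.94° is 111000 × cos 69.94° ≈ 111000 × 0.3430 = 38073.4 m.
East–west error: 5e-05° × 38073.4 m/° ≈ 1.90367 m.
Converting: 1.90367 m × 3.2808 ft/m ≈ 6.2456 ft.

6 ft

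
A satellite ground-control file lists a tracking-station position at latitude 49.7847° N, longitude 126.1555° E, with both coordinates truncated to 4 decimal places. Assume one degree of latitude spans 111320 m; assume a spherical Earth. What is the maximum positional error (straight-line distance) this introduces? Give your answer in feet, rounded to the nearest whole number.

43 feet

Truncating at 4 decimal places can drop up to a full unit in the last place, so each coordinate may be off by as much as 0.0001°.
North–south component: 0.0001° × 111320 = 11.132 m.
Longitude error → 0.0001 × 111320 × cos 49.7847° = 0.0001 × 111320 × 0.6457 ≈ 7.18751 m.
Combining orthogonally: (11.132² + 7.18751²)^½ ≈ 13.2507 m.
Converting: 13.2507 m × 3.2808 ft/m ≈ 43.474 ft.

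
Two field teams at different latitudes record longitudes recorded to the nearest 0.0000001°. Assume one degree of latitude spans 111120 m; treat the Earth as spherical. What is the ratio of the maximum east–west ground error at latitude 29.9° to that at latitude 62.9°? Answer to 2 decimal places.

Rounding to 7 decimal places leaves the longitude within ±5e-08° of the true value.
At 29.9°: 5e-08° × 111120 × cos 29.9° = 5e-08 × 111120 × 0.8669 ≈ 0.0048165 m.
Error at 62.9° = 5e-08° × 111120 × cos 62.9° ≈ 0.005556 × 0.4555 = 0.002531 m.
The ratio reduces to cos 29.9° / cos 62.9° = 0.8669/0.4555 ≈ 1.9030.

1.90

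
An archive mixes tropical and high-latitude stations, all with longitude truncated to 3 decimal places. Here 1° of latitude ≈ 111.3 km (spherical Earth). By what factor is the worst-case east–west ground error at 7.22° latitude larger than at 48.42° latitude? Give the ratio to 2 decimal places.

Truncating at 3 decimal places can drop up to a full unit in the last place, so the longitude may be off by as much as 0.001°.
At 7.22°: 0.001° × 111300 × cos 7.22° = 0.001 × 111300 × 0.9921 ≈ 110.42 m.
Error at 48.42° = 0.001° × 111300 × cos 48.42° ≈ 111.3 × 0.6637 = 73.866 m.
Ratio: 110.42 / 73.866 = cos 7.22° / cos 48.42° ≈ 1.4948.

1.49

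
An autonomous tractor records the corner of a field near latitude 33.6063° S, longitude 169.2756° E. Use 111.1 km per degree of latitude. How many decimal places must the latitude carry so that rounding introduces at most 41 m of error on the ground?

One degree of latitude covers 111100 m.
Rounding to N decimal places gives at most 0.5 × 10⁻ᴺ degrees of error, i.e. 0.5 × 10⁻ᴺ × 111100 m.
Need 0.5 × 111100 × 10⁻ᴺ ≤ 41 → 10⁻ᴺ ≤ 7.381e-04, so N ≥ 3.13.
N = 3 would give 55.6 m (too coarse); N = 4 gives 5.56 m ≤ 41 m.

4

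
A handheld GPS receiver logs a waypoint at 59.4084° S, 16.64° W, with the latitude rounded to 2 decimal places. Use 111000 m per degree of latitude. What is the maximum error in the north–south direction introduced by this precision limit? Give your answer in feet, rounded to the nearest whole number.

1821 feet

Rounding to 2 decimal places leaves the latitude within ±0.005° of the true value.
North–south distance: 0.005° × 111000 m/° = 555 m.
In feet: 555 m ÷ 0.3048 ≈ 1820.9 ft.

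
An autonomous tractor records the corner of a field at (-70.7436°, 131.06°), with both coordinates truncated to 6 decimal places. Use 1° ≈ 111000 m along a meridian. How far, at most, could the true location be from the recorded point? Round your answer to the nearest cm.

Truncating at 6 decimal places can drop up to a full unit in the last place, so each coordinate may be off by as much as 1e-06°.
N–S: 1e-06° × 111000 m/° = 0.111 m.
Longitude error → 1e-06 × 111000 × cos 70.7436° = 1e-06 × 111000 × 0.3298 ≈ 0.0366074 m.
Worst case both components are at the extreme and orthogonal: √(0.111² + 0.0366074²) ≈ 0.116881 m.
That is 0.116881 m = 11.688 cm.

12 cm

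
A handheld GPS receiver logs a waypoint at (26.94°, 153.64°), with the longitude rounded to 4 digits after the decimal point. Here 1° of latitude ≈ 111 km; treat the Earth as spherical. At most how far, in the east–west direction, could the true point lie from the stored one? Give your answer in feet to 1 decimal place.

Rounding to 4 decimal places leaves the longitude within ±5e-05° of the true value.
At latitude 26.94° a degree of longitude spans 111000 m × cos 26.94° = 111000 × 0.8915 ≈ 98954.4 m.
Maximum E–W displacement: 5e-05 × 98954.4 = 4.94772 m.
In feet: 4.94772 m ÷ 0.3048 ≈ 16.233 ft.

16.2 feet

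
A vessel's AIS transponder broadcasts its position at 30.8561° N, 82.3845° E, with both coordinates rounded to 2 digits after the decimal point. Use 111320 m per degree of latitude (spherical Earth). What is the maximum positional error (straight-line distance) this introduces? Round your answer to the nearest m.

Rounding to 2 decimal places leaves each coordinate within ±0.005° of the true value.
Latitude error → 0.005 × 111320 = 556.6 m along the meridian.
Longitude error → 0.005 × 111320 × cos 30.8561° = 0.005 × 111320 × 0.8585 ≈ 477.818 m.
Worst case both components are at the extreme and orthogonal: √(556.6² + 477.818²) ≈ 733.562 m.

734 m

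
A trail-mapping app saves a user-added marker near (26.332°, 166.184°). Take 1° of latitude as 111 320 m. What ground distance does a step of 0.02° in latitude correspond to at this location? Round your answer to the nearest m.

Along a meridian 0.02° is 0.02 × 111320 = 2226.4 m.

2226 m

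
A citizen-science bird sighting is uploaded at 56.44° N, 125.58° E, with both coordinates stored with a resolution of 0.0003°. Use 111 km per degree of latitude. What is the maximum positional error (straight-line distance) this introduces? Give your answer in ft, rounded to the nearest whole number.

62 ft

With a 0.0003° grid the true value lies within half a step, ±0.0003°/2 = ±0.00015°, of the stored one.
N–S: 0.00015° × 111000 m/° = 16.65 m.
Longitude error → 0.00015 × 111000 × cos 56.44° = 0.00015 × 111000 × 0.5528 ≈ 9.20429 m.
Combining orthogonally: (16.65² + 9.20429²)^½ ≈ 19.0248 m.
Converting: 19.0248 m × 3.2808 ft/m ≈ 62.417 ft.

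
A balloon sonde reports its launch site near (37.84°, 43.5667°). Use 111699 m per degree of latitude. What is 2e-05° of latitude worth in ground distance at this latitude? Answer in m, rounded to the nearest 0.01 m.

2e-05° × 111699 m/° = 2.23398 m.

2.23 m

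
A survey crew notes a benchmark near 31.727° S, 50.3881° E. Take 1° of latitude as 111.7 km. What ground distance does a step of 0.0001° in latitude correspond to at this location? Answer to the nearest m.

Along a meridian 0.0001° is 0.0001 × 111700 = 11.17 m.

11 m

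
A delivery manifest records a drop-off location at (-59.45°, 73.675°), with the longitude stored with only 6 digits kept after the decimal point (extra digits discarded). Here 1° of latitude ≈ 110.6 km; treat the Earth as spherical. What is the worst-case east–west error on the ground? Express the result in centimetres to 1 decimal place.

5.6 centimetres

Truncating at 6 decimal places can drop up to a full unit in the last place, so the longitude may be off by as much as 1e-06°.
At latitude 59.45° a degree of longitude spans 110600 m × cos 59.45° = 110600 × 0.5083 ≈ 56216.9 m.
Maximum E–W displacement: 1e-06 × 56216.9 = 0.0562169 m.
That is 0.0562169 m = 5.6217 cm.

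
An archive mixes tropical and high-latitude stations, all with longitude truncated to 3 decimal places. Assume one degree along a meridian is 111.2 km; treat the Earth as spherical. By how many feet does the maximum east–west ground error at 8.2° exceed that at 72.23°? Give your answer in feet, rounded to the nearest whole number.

250 feet

Truncating at 3 decimal places can drop up to a full unit in the last place, so the longitude may be off by as much as 0.001°.
At 8.2°: 0.001° × 111200 × cos 8.2° = 0.001 × 111200 × 0.9898 ≈ 110.06 m.
At 72.23°: 0.001° × 111200 × cos 72.23° = 0.001 × 111200 × 0.3052 ≈ 33.938 m.
So the lower-latitude error exceeds the higher by 110.06 − 33.938 = 76.125 m.
In feet: 76.1252 m ÷ 0.3048 ≈ 249.75 ft.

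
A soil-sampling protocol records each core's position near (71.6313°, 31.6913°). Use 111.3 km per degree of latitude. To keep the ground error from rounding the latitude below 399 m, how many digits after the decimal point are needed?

3

One degree of latitude covers 111300 m.
N decimal places → at most half a unit in the last place, 0.5 × 10⁻ᴺ° = 111300/2 × 10⁻ᴺ m.
Need 0.5 × 111300 × 10⁻ᴺ ≤ 399 → 10⁻ᴺ ≤ 7.170e-03, so N ≥ 2.14.
At 2 places the error can reach 556 m, but 3 places keeps it to 55.6 m.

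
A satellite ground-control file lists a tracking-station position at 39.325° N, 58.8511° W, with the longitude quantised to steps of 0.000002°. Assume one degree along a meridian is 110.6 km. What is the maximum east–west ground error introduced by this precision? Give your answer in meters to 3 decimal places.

With a 0.000002° grid the true value lies within half a step, ±0.000002°/2 = ±1e-06°, of the stored one.
Parallels shrink by cos φ, so at 39.325° a degree of longitude is 110600 × 0.7736 ≈ 85556.2 m.
Maximum E–W displacement: 1e-06 × 85556.2 = 0.0855562 m.

0.086 meters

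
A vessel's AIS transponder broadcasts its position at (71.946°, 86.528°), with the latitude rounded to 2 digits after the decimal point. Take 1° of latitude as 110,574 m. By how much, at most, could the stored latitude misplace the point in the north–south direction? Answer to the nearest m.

Rounding to 2 decimal places leaves the latitude within ±0.005° of the true value.
So the N–S error is at most 0.005 × 110574 = 552.87 m.

553 m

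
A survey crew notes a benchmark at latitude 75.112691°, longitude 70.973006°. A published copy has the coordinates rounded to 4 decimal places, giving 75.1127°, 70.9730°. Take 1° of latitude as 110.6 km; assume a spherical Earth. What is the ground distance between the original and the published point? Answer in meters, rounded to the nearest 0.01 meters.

Δlat = 75.112691 − 75.1127 = -0.000009°; Δlon = 70.973006 − 70.9730 = +0.000006°.
N–S: -0.000009° × 110600 m/° = -0.9954 m.
East–west at this latitude: 0.000006° × 110600 × cos 75.1127° ≈ 0.000006 × 28415.2 = 0.170491 m.
Hypotenuse of the two orthogonal shifts: √(0.9954² + 0.170491²) = 1.0099 m.

1.01 meters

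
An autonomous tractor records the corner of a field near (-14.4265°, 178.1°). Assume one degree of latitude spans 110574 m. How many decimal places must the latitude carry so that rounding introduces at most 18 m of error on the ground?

One degree of latitude covers 110574 m.
N decimal places → at most half a unit in the last place, 0.5 × 10⁻ᴺ° = 110574/2 × 10⁻ᴺ m.
Setting 55287 × 10⁻ᴺ ≤ 18 gives 10ᴺ ≥ 3072, i.e. N ≥ 3.49.
At 3 places the error can reach 55.3 m, but 4 places keeps it to 5.53 m.

4 decimal places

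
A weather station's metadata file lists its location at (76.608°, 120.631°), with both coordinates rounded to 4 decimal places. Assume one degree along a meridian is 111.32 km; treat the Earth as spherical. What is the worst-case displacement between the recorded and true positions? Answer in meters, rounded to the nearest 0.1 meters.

5.7 meters

Rounding to 4 decimal places leaves each coordinate within ±5e-05° of the true value.
North–south component: 5e-05° × 111320 = 5.566 m.
E–W at 76.608°: 5e-05° × 111320 × cos 76.608° = 5e-05 × 111320 × 0.2316 ≈ 1.28915 m.
The two errors are perpendicular, so the maximum displacement is √(5.566² + 1.28915²) ≈ 5.71334 m.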